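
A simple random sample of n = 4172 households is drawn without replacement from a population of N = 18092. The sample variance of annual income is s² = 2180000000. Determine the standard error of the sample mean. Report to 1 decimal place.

Under SRS without replacement, Var(ȳ) = (1 − f)·s²/n with f = n/N = 4172/18092 = 0.23059916.
Var(ȳ) = (1 − 0.23059916)·2180000000/4172 = 0.76940084·522531.16 = 402035.91.
SE(ȳ) = √(402035.91) = 634.1.

634.1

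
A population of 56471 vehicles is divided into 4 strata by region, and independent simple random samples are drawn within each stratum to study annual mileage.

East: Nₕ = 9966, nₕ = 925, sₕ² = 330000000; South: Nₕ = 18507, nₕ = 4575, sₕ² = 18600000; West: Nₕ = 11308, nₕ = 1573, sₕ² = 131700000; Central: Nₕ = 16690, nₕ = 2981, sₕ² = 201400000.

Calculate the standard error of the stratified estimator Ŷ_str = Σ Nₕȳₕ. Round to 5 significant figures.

Var(Ŷ_str) = Σₕ Nₕ²(1 − fₕ)sₕ²/nₕ.
East: 9966²·(1 − 925/9966)·330000000/925 = 3.2144713 × 10^13.
South: 18507²·(1 − 4575/18507)·18600000/4575 = 1.0482656 × 10^12.
West: 11308²·(1 − 1573/11308)·131700000/1573 = 9.2167712 × 10^12.
Central: 16690²·(1 − 2981/16690)·201400000/2981 = 1.5458224 × 10^13.
Sum = 5.7867974 × 10^13.
SE = √(5.7867974 × 10^13) = 7.6071 × 10^6.

7.6071 × 10^6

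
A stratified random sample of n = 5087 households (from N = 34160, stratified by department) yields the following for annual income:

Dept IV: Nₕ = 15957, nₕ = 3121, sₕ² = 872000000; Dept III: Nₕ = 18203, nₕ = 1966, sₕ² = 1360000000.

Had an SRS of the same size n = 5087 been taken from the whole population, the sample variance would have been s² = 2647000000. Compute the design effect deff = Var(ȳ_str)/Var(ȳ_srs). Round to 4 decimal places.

Var(ȳ_str) = Σ Wₕ²(1−fₕ)sₕ²/nₕ with Wₕ = Nₕ/34160:
  Dept IV: (15957/34160)²·(1−3121/15957)·872000000/3121 = 49041.974
  Dept III: (18203/34160)²·(1−1966/18203)·1360000000/1966 = 175213.85
  → Var(ȳ_str) = 224255.82.
Var(ȳ_srs) = (1 − 5087/34160)·2647000000/5087 = 442857.69.
deff = 224255.82 / 442857.69 = 0.5064.

0.5064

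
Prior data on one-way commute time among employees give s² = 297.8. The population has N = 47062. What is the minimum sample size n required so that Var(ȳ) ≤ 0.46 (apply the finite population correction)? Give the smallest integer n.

Without fpc, n₀ = s²/D = 297.8/0.46 = 647.3913.
With fpc, (1 − n/N)·s²/n ≤ D requires n ≥ n₀/(1 + n₀/N) = 647.3913/(1 + 647.3913/47062) = 638.6065.
Rounding up, n = 639.

639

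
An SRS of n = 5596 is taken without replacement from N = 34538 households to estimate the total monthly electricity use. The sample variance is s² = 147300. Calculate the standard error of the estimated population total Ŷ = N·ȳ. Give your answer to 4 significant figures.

Var(Ŷ) = N²·Var(ȳ) = N²·(1 − n/N)·s²/n.
f = 5596/34538 = 0.16202444; Var(ȳ) = 0.83797556·147300/5596 = 22.057505.
Var(Ŷ) = 34538² · 22.057505 = 2.6311812 × 10^10.
SE(Ŷ) = √(2.6311812 × 10^10) = 162200.

162200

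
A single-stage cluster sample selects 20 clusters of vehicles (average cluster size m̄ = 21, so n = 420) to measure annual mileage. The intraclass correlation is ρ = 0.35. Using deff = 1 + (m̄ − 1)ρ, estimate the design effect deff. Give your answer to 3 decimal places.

8.000

deff = 1 + (21 − 1)·0.35 = 1 + 7 = 8.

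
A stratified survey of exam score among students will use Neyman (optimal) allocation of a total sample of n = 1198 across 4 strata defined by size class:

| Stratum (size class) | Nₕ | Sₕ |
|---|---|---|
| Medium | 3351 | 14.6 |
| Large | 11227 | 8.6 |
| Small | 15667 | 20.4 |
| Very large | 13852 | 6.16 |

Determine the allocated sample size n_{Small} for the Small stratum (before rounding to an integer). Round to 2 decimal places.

695.64

Neyman allocation: nₕ = n·NₕSₕ / Σⱼ NⱼSⱼ.
Σ NⱼSⱼ = 3351·14.6 + 11227·8.6 + 15667·20.4 + 13852·6.16 = 550411.92.
n_{Small} = 1198·15667·20.4 / 550411.92 = 695.64.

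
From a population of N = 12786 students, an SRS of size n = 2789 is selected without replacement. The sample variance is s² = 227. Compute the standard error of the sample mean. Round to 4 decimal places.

0.2523

Under SRS without replacement, Var(ȳ) = (1 − f)·s²/n with f = n/N = 2789/12786 = 0.21812920.
Var(ȳ) = (1 − 0.21812920)·227/2789 = 0.78187080·0.08139118 = 0.063637386.
SE(ȳ) = √(0.063637386) = 0.2523.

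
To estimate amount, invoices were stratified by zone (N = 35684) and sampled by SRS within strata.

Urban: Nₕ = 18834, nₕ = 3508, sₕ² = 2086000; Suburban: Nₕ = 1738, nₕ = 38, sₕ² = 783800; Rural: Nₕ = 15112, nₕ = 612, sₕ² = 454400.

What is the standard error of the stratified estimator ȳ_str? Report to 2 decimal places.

Var(ȳ_str) = Σₕ Wₕ²(1 − fₕ)sₕ²/nₕ with Wₕ = Nₕ/N, N = 35684.
Urban: Wₕ = 0.52779957; term = 0.52779957²·(1 − 0.18625889)·2086000/3508 = 134.79663.
Suburban: Wₕ = 0.04870530; term = 0.04870530²·(1 − 0.02186421)·783800/38 = 47.860066.
Rural: Wₕ = 0.42349512; term = 0.42349512²·(1 − 0.04049762)·454400/612 = 127.77026.
Sum = 310.42696.
SE = √(310.42696) = 17.62.

17.62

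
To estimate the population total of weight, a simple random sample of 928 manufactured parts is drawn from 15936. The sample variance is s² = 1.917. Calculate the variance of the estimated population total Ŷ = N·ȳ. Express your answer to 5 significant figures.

Var(Ŷ) = N²·Var(ȳ) = N²·(1 − n/N)·s²/n.
f = 928/15936 = 0.05823293; Var(ȳ) = 0.94176707·1.917/928 = 0.0019454391.
Var(Ŷ) = 15936² · 0.0019454391 = 494056.12.

494060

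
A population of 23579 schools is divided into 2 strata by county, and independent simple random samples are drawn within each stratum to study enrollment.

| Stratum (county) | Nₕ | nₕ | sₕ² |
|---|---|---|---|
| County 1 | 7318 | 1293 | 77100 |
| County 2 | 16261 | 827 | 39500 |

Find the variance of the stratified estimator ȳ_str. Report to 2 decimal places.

Var(ȳ_str) = Σₕ Wₕ²(1 − fₕ)sₕ²/nₕ with Wₕ = Nₕ/N, N = 23579.
County 1: Wₕ = 0.31036091; term = 0.31036091²·(1 − 0.17668762)·77100/1293 = 4.7288392.
County 2: Wₕ = 0.68963909; term = 0.68963909²·(1 − 0.05085788)·39500/827 = 21.560884.
Sum = 26.289723.

26.29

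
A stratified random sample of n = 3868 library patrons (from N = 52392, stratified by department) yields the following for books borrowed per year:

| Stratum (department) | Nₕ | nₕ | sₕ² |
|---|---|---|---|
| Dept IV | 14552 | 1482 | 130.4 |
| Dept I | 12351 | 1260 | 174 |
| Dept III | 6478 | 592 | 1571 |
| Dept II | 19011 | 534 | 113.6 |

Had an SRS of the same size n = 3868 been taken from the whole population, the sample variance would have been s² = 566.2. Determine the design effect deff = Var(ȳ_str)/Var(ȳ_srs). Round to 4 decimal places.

0.5685

Var(ȳ_str) = Σ Wₕ²(1−fₕ)sₕ²/nₕ with Wₕ = Nₕ/52392:
  Dept IV: (14552/52392)²·(1−1482/14552)·130.4/1482 = 0.0060967404
  Dept I: (12351/52392)²·(1−1260/12351)·174/1260 = 0.006891624
  Dept III: (6478/52392)²·(1−592/6478)·1571/592 = 0.03686258
  Dept II: (19011/52392)²·(1−534/19011)·113.6/534 = 0.027223474
  → Var(ȳ_str) = 0.077074418.
Var(ȳ_srs) = (1 − 3868/52392)·566.2/3868 = 0.13557356.
deff = 0.077074418 / 0.13557356 = 0.5685.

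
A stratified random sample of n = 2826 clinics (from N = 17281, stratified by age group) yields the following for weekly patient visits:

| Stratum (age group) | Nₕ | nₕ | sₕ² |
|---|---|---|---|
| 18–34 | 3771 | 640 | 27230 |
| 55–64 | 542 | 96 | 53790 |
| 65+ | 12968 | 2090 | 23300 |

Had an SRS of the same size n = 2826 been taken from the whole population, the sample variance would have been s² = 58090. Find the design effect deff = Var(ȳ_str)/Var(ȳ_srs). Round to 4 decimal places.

Var(ȳ_str) = Σ Wₕ²(1−fₕ)sₕ²/nₕ with Wₕ = Nₕ/17281:
  18–34: (3771/17281)²·(1−640/3771)·27230/640 = 1.6821686
  55–64: (542/17281)²·(1−96/542)·53790/96 = 0.45355161
  65+: (12968/17281)²·(1−2090/12968)·23300/2090 = 5.2661588
  → Var(ȳ_str) = 7.401879.
Var(ȳ_srs) = (1 − 2826/17281)·58090/2826 = 17.19406.
deff = 7.401879 / 17.19406 = 0.4305.

0.4305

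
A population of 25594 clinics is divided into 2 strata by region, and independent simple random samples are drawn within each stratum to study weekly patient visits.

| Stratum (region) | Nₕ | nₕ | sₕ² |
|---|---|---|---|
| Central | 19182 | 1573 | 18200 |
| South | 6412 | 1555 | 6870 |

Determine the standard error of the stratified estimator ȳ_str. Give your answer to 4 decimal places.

Var(ȳ_str) = Σₕ Wₕ²(1 − fₕ)sₕ²/nₕ with Wₕ = Nₕ/N, N = 25594.
Central: Wₕ = 0.74947253; term = 0.74947253²·(1 − 0.08200396)·18200/1573 = 5.9661602.
South: Wₕ = 0.25052747; term = 0.25052747²·(1 − 0.24251404)·6870/1555 = 0.21004465.
Sum = 6.1762049.
SE = √(6.1762049) = 2.4852.

2.4852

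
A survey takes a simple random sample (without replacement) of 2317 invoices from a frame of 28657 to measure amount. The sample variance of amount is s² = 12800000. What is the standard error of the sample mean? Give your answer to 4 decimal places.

71.2581

Under SRS without replacement, Var(ȳ) = (1 − f)·s²/n with f = n/N = 2317/28657 = 0.08085285.
Var(ȳ) = (1 − 0.08085285)·12800000/2317 = 0.91914715·5524.385 = 5077.7227.
SE(ȳ) = √(5077.7227) = 71.2581.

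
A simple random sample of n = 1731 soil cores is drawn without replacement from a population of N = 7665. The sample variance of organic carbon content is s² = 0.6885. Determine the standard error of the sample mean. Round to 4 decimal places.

0.0175

Under SRS without replacement, Var(ȳ) = (1 − f)·s²/n with f = n/N = 1731/7665 = 0.22583170.
Var(ȳ) = (1 − 0.22583170)·0.6885/1731 = 0.77416830·3.9774697 × 10^-4 = 3.0792309 × 10^-4.
SE(ȳ) = √(3.0792309 × 10^-4) = 0.0175.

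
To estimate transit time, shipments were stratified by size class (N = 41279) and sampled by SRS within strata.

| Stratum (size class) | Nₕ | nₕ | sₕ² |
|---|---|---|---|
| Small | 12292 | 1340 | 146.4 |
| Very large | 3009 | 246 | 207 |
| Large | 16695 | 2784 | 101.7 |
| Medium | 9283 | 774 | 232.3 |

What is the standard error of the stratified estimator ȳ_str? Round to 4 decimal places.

0.1778

Var(ȳ_str) = Σₕ Wₕ²(1 − fₕ)sₕ²/nₕ with Wₕ = Nₕ/N, N = 41279.
Small: Wₕ = 0.29777853; term = 0.29777853²·(1 − 0.10901399)·146.4/1340 = 0.0086316521.
Very large: Wₕ = 0.07289421; term = 0.07289421²·(1 − 0.08175474)·207/246 = 0.0041056316.
Large: Wₕ = 0.40444294; term = 0.40444294²·(1 − 0.16675651)·101.7/2784 = 0.0049789545.
Medium: Wₕ = 0.22488432; term = 0.22488432²·(1 − 0.08337822)·232.3/774 = 0.013912872.
Sum = 0.03162911.
SE = √(0.03162911) = 0.1778.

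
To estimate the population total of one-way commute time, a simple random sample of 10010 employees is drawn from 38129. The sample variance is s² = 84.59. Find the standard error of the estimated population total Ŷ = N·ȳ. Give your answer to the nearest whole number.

Var(Ŷ) = N²·Var(ȳ) = N²·(1 − n/N)·s²/n.
f = 10010/38129 = 0.26252983; Var(ȳ) = 0.73747017·84.59/10010 = 0.0062320281.
Var(Ŷ) = 38129² · 0.0062320281 = 9.0602511 × 10^6.
SE(Ŷ) = √(9.0602511 × 10^6) = 3010.

3010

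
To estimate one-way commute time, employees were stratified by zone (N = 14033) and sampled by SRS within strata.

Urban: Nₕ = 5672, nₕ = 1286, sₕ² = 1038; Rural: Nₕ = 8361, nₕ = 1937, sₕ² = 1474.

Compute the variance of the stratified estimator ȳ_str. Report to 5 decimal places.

0.30952

Var(ȳ_str) = Σₕ Wₕ²(1 − fₕ)sₕ²/nₕ with Wₕ = Nₕ/N, N = 14033.
Urban: Wₕ = 0.40419012; term = 0.40419012²·(1 − 0.22672779)·1038/1286 = 0.10196713.
Rural: Wₕ = 0.59580988; term = 0.59580988²·(1 − 0.23167085)·1474/1937 = 0.20755374.
Sum = 0.30952087.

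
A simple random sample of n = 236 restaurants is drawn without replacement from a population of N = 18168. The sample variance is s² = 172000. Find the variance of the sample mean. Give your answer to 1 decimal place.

Under SRS without replacement, Var(ȳ) = (1 − f)·s²/n with f = n/N = 236/18168 = 0.01298987.
Var(ȳ) = (1 − 0.01298987)·172000/236 = 0.98701013·728.81356 = 719.34636.

719.3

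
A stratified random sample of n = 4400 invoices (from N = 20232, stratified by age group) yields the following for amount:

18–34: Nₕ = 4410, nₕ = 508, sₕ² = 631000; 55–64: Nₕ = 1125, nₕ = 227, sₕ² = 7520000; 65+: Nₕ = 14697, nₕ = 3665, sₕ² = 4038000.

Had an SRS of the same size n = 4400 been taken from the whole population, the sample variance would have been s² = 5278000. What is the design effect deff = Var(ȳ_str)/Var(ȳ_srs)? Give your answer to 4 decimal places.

0.6077

Var(ȳ_str) = Σ Wₕ²(1−fₕ)sₕ²/nₕ with Wₕ = Nₕ/20232:
  18–34: (4410/20232)²·(1−508/4410)·631000/508 = 52.217235
  55–64: (1125/20232)²·(1−227/1125)·7520000/227 = 81.760438
  65+: (14697/20232)²·(1−3665/14697)·4038000/3665 = 436.41297
  → Var(ȳ_str) = 570.39064.
Var(ȳ_srs) = (1 − 4400/20232)·5278000/4400 = 938.67159.
deff = 570.39064 / 938.67159 = 0.6077.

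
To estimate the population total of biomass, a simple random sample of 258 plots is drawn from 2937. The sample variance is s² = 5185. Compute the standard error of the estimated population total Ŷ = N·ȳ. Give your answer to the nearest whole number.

12575

Var(Ŷ) = N²·Var(ȳ) = N²·(1 − n/N)·s²/n.
f = 258/2937 = 0.08784474; Var(ȳ) = 0.91215526·5185/258 = 18.331492.
Var(Ŷ) = 2937² · 18.331492 = 1.5812688 × 10^8.
SE(Ŷ) = √(1.5812688 × 10^8) = 12575.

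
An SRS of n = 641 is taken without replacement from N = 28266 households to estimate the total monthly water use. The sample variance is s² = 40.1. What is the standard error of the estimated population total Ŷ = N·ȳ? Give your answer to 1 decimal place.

Var(Ŷ) = N²·Var(ȳ) = N²·(1 − n/N)·s²/n.
f = 641/28266 = 0.02267742; Var(ȳ) = 0.97732258·40.1/641 = 0.061139837.
Var(Ŷ) = 28266² · 0.061139837 = 4.8848697 × 10^7.
SE(Ŷ) = √(4.8848697 × 10^7) = 6989.2.

6989.2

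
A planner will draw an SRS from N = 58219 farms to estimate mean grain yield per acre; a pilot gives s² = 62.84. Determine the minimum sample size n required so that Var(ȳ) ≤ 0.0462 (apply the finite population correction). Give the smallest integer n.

1330

Without fpc, n₀ = s²/D = 62.84/0.0462 = 1360.1732.
With fpc, (1 − n/N)·s²/n ≤ D requires n ≥ n₀/(1 + n₀/N) = 1360.1732/(1 + 1360.1732/58219) = 1329.1209.
Rounding up, n = 1330.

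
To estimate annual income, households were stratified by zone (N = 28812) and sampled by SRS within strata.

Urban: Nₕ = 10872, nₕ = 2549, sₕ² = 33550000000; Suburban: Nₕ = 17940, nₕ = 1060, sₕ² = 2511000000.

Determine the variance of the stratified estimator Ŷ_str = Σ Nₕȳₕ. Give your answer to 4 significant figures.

1.908 × 10^15

Var(Ŷ_str) = Σₕ Nₕ²(1 − fₕ)sₕ²/nₕ.
Urban: 10872²·(1 − 2549/10872)·33550000000/2549 = 1.1910007 × 10^15.
Suburban: 17940²·(1 − 1060/17940)·2511000000/1060 = 7.1735764 × 10^14.
Sum = 1.9083583 × 10^15.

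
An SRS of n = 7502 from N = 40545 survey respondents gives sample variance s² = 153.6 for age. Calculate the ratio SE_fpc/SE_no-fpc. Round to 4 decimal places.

0.9028

f = n/N = 7502/40545 = 0.18502898.
SE_no-fpc = √(s²/n) = 0.14308927; SE_fpc = √((1−f)s²/n) = 0.12917491.
Ratio = √(1−f) = 0.90275745.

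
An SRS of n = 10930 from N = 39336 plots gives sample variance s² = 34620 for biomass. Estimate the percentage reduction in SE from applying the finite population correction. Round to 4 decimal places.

15.0213

f = n/N = 10930/39336 = 0.27786252.
SE_no-fpc = √(s²/n) = 1.7797273; SE_fpc = √((1−f)s²/n) = 1.5123886.
Ratio = √(1−f) = 0.84978673. Reduction = 100·(1 − 0.84978673) = 15.0213%.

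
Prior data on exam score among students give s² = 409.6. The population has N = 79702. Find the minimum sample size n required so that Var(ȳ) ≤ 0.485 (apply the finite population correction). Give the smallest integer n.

836

Without fpc, n₀ = s²/D = 409.6/0.485 = 844.5361.
With fpc, (1 − n/N)·s²/n ≤ D requires n ≥ n₀/(1 + n₀/N) = 844.5361/(1 + 844.5361/79702) = 835.6811.
Rounding up, n = 836.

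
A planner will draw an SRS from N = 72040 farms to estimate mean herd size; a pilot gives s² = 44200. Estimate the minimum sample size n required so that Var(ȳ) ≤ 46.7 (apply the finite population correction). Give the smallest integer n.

935

Without fpc, n₀ = s²/D = 44200/46.7 = 946.4668.
With fpc, (1 − n/N)·s²/n ≤ D requires n ≥ n₀/(1 + n₀/N) = 946.4668/(1 + 946.4668/72040) = 934.1933.
Rounding up, n = 935.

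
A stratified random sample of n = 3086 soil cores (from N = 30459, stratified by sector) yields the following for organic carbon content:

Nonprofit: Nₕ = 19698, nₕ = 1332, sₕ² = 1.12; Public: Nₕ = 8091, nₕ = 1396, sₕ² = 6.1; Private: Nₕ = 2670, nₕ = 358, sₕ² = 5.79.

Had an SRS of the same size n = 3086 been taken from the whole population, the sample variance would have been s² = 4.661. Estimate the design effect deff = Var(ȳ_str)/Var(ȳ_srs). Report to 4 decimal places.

0.5088

Var(ȳ_str) = Σ Wₕ²(1−fₕ)sₕ²/nₕ with Wₕ = Nₕ/30459:
  Nonprofit: (19698/30459)²·(1−1332/19698)·1.12/1332 = 3.2788325 × 10^-4
  Public: (8091/30459)²·(1−1396/8091)·6.1/1396 = 2.5513258 × 10^-4
  Private: (2670/30459)²·(1−358/2670)·5.79/358 = 1.0761266 × 10^-4
  → Var(ȳ_str) = 6.9062849 × 10^-4.
Var(ȳ_srs) = (1 − 3086/30459)·4.661/3086 = 0.001357344.
deff = (6.9062849 × 10^-4) / 0.001357344 = 0.5088.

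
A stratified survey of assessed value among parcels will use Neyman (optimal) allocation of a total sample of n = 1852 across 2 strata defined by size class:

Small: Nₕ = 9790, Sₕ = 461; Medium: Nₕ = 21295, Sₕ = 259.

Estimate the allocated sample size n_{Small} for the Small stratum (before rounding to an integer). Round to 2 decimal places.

833.46

Neyman allocation: nₕ = n·NₕSₕ / Σⱼ NⱼSⱼ.
Σ NⱼSⱼ = 9790·461 + 21295·259 = 1.0028595 × 10^7.
n_{Small} = 1852·9790·461 / (1.0028595 × 10^7) = 833.46.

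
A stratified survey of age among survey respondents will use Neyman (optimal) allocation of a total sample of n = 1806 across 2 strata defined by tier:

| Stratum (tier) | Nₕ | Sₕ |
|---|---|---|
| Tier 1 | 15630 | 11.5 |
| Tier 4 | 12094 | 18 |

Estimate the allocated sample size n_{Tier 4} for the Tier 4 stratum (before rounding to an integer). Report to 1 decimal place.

Neyman allocation: nₕ = n·NₕSₕ / Σⱼ NⱼSⱼ.
Σ NⱼSⱼ = 15630·11.5 + 12094·18 = 397437.
n_{Tier 4} = 1806·12094·18 / 397437 = 989.2.

989.2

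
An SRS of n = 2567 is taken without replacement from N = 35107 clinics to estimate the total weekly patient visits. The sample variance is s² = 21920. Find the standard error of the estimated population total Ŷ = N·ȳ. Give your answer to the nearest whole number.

98767

Var(Ŷ) = N²·Var(ȳ) = N²·(1 − n/N)·s²/n.
f = 2567/35107 = 0.07311932; Var(ȳ) = 0.92688068·21920/2567 = 7.9147739.
Var(Ŷ) = 35107² · 7.9147739 = 9.7549703 × 10^9.
SE(Ŷ) = √(9.7549703 × 10^9) = 98767.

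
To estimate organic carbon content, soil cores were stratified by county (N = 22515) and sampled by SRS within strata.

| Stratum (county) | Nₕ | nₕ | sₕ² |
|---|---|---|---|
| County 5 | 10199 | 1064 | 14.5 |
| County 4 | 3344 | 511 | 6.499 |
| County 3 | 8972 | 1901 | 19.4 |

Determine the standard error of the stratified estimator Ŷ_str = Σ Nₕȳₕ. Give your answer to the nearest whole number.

1427

Var(Ŷ_str) = Σₕ Nₕ²(1 − fₕ)sₕ²/nₕ.
County 5: 10199²·(1 − 1064/10199)·14.5/1064 = 1.2696749 × 10^6.
County 4: 3344²·(1 − 511/3344)·6.499/511 = 120486.53.
County 3: 8972²·(1 − 1901/8972)·19.4/1901 = 647425.37.
Sum = 2.0375868 × 10^6.
SE = √(2.0375868 × 10^6) = 1427.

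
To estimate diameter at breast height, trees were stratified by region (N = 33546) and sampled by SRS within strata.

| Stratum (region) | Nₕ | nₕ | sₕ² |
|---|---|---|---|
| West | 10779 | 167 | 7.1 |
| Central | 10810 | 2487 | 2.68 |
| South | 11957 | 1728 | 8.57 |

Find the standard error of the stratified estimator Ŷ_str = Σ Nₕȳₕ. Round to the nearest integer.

2359

Var(Ŷ_str) = Σₕ Nₕ²(1 − fₕ)sₕ²/nₕ.
West: 10779²·(1 − 167/10779)·7.1/167 = 4.8631492 × 10^6.
Central: 10810²·(1 − 2487/10810)·2.68/2487 = 96953.747.
South: 11957²·(1 − 1728/11957)·8.57/1728 = 606586.15.
Sum = 5.5666891 × 10^6.
SE = √(5.5666891 × 10^6) = 2359.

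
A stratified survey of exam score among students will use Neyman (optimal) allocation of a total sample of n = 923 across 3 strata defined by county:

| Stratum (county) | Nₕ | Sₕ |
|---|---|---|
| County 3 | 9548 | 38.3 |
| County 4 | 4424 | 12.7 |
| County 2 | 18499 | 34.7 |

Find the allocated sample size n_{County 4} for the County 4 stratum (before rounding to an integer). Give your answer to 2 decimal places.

48.75

Neyman allocation: nₕ = n·NₕSₕ / Σⱼ NⱼSⱼ.
Σ NⱼSⱼ = 9548·38.3 + 4424·12.7 + 18499·34.7 = 1.0637885 × 10^6.
n_{County 4} = 923·4424·12.7 / (1.0637885 × 10^6) = 48.75.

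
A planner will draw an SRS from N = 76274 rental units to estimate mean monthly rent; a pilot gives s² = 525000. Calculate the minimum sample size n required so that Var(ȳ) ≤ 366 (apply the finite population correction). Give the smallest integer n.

Without fpc, n₀ = s²/D = 525000/366 = 1434.4262.
With fpc, (1 − n/N)·s²/n ≤ D requires n ≥ n₀/(1 + n₀/N) = 1434.4262/(1 + 1434.4262/76274) = 1407.9480.
Rounding up, n = 1408.

1408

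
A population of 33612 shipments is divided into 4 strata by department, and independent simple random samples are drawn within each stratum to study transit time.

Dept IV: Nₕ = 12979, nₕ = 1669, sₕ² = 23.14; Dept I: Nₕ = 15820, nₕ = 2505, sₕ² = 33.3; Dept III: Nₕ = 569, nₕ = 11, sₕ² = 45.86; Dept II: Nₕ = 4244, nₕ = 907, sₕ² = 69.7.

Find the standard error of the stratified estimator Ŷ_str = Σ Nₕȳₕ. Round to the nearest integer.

2692

Var(Ŷ_str) = Σₕ Nₕ²(1 − fₕ)sₕ²/nₕ.
Dept IV: 12979²·(1 − 1669/12979)·23.14/1669 = 2.0352176 × 10^6.
Dept I: 15820²·(1 − 2505/15820)·33.3/2505 = 2.8001684 × 10^6.
Dept III: 569²·(1 − 11/569)·45.86/11 = 1.3236947 × 10^6.
Dept II: 4244²·(1 − 907/4244)·69.7/907 = 1.0883212 × 10^6.
Sum = 7.2474019 × 10^6.
SE = √(7.2474019 × 10^6) = 2692.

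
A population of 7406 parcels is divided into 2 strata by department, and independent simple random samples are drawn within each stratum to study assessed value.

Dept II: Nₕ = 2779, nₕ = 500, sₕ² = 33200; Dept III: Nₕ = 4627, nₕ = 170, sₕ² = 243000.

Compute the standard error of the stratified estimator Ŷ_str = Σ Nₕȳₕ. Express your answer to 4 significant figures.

Var(Ŷ_str) = Σₕ Nₕ²(1 − fₕ)sₕ²/nₕ.
Dept II: 2779²·(1 − 500/2779)·33200/500 = 4.2053384 × 10^8.
Dept III: 4627²·(1 − 170/4627)·243000/170 = 2.94781 × 10^10.
Sum = 2.9898634 × 10^10.
SE = √(2.9898634 × 10^10) = 172900.

172900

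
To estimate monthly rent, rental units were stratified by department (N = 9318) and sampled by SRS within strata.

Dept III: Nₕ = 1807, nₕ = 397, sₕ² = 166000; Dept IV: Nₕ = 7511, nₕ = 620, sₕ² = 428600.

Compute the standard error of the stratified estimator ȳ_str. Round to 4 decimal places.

Var(ȳ_str) = Σₕ Wₕ²(1 − fₕ)sₕ²/nₕ with Wₕ = Nₕ/N, N = 9318.
Dept III: Wₕ = 0.19392574; term = 0.19392574²·(1 − 0.21970116)·166000/397 = 12.270138.
Dept IV: Wₕ = 0.80607426; term = 0.80607426²·(1 − 0.08254560)·428600/620 = 412.09285.
Sum = 424.36299.
SE = √(424.36299) = 20.6001.

20.6001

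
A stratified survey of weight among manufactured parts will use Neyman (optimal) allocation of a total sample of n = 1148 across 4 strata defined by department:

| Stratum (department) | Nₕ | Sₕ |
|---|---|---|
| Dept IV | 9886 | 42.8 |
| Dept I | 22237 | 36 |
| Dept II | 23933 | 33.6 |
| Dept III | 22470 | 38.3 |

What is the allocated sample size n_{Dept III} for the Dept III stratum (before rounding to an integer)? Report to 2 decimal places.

342.05

Neyman allocation: nₕ = n·NₕSₕ / Σⱼ NⱼSⱼ.
Σ NⱼSⱼ = 9886·42.8 + 22237·36 + 23933·33.6 + 22470·38.3 = 2.8884026 × 10^6.
n_{Dept III} = 1148·22470·38.3 / (2.8884026 × 10^6) = 342.05.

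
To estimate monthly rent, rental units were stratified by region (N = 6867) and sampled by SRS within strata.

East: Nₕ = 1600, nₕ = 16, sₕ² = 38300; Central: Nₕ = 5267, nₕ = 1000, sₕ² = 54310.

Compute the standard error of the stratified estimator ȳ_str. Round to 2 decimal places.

Var(ȳ_str) = Σₕ Wₕ²(1 − fₕ)sₕ²/nₕ with Wₕ = Nₕ/N, N = 6867.
East: Wₕ = 0.23299840; term = 0.23299840²·(1 − 0.01000000)·38300/16 = 128.65298.
Central: Wₕ = 0.76700160; term = 0.76700160²·(1 − 0.18986140)·54310/1000 = 25.884017.
Sum = 154.537.
SE = √(154.537) = 12.43.

12.43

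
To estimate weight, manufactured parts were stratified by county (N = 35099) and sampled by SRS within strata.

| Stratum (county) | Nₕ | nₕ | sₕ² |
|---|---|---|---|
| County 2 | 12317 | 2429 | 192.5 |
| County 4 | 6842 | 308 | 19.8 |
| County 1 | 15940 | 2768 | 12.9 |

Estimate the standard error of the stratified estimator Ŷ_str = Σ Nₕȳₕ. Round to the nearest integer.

Var(Ŷ_str) = Σₕ Nₕ²(1 − fₕ)sₕ²/nₕ.
County 2: 12317²·(1 − 2429/12317)·192.5/2429 = 9.6519846 × 10^6.
County 4: 6842²·(1 − 308/6842)·19.8/308 = 2.8739332 × 10^6.
County 1: 15940²·(1 − 2768/15940)·12.9/2768 = 978506.38.
Sum = 1.3504424 × 10^7.
SE = √(1.3504424 × 10^7) = 3675.

3675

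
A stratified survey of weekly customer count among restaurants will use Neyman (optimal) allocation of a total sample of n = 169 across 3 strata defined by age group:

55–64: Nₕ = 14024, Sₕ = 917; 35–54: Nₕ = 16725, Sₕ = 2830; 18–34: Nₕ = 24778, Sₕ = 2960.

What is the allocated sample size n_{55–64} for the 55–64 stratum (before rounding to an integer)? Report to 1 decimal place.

16.3

Neyman allocation: nₕ = n·NₕSₕ / Σⱼ NⱼSⱼ.
Σ NⱼSⱼ = 14024·917 + 16725·2830 + 24778·2960 = 1.3353464 × 10^8.
n_{55–64} = 169·14024·917 / (1.3353464 × 10^8) = 16.3.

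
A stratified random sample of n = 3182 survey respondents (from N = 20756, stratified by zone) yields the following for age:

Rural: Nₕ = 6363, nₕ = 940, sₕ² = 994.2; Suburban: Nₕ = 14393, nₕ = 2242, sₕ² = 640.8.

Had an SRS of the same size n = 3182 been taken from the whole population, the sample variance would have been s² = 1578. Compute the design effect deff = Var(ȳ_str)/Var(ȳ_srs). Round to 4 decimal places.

0.4781

Var(ȳ_str) = Σ Wₕ²(1−fₕ)sₕ²/nₕ with Wₕ = Nₕ/20756:
  Rural: (6363/20756)²·(1−940/6363)·994.2/940 = 0.08471496
  Suburban: (14393/20756)²·(1−2242/14393)·640.8/2242 = 0.11602803
  → Var(ȳ_str) = 0.20074299.
Var(ȳ_srs) = (1 − 3182/20756)·1578/3182 = 0.41988831.
deff = 0.20074299 / 0.41988831 = 0.4781.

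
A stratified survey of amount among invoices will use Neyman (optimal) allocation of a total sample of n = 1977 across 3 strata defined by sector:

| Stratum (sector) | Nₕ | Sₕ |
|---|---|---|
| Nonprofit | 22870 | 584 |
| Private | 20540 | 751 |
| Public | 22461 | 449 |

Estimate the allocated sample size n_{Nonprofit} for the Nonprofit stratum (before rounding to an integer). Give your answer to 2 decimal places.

Neyman allocation: nₕ = n·NₕSₕ / Σⱼ NⱼSⱼ.
Σ NⱼSⱼ = 22870·584 + 20540·751 + 22461·449 = 3.8866609 × 10^7.
n_{Nonprofit} = 1977·22870·584 / (3.8866609 × 10^7) = 679.37.

679.37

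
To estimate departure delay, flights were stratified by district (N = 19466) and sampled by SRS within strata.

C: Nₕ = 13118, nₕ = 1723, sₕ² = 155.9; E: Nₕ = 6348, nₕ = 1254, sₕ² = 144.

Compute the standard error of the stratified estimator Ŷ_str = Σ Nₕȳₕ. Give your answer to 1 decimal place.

4151.9

Var(Ŷ_str) = Σₕ Nₕ²(1 − fₕ)sₕ²/nₕ.
C: 13118²·(1 − 1723/13118)·155.9/1723 = 1.3525172 × 10^7.
E: 6348²·(1 − 1254/6348)·144/1254 = 3.7133066 × 10^6.
Sum = 1.7238479 × 10^7.
SE = √(1.7238479 × 10^7) = 4151.9.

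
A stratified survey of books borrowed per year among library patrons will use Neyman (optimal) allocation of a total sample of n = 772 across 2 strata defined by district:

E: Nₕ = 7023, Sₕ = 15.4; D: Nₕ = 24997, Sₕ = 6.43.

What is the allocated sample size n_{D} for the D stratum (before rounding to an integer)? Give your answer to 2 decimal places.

461.48

Neyman allocation: nₕ = n·NₕSₕ / Σⱼ NⱼSⱼ.
Σ NⱼSⱼ = 7023·15.4 + 24997·6.43 = 268884.91.
n_{D} = 772·24997·6.43 / 268884.91 = 461.48.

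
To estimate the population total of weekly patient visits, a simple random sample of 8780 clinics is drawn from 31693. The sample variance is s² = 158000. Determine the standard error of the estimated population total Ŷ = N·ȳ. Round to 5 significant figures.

114320

Var(Ŷ) = N²·Var(ȳ) = N²·(1 − n/N)·s²/n.
f = 8780/31693 = 0.27703278; Var(ȳ) = 0.72296722·158000/8780 = 13.010116.
Var(Ŷ) = 31693² · 13.010116 = 1.3067962 × 10^10.
SE(Ŷ) = √(1.3067962 × 10^10) = 114320.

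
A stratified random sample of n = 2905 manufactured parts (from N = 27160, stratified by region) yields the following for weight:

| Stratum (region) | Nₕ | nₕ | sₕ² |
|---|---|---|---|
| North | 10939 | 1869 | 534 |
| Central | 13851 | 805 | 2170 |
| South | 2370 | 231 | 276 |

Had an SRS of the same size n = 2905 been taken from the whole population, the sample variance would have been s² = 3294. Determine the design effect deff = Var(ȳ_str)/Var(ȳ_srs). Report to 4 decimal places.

0.6982

Var(ȳ_str) = Σ Wₕ²(1−fₕ)sₕ²/nₕ with Wₕ = Nₕ/27160:
  North: (10939/27160)²·(1−1869/10939)·534/1869 = 0.038428845
  Central: (13851/27160)²·(1−805/13851)·2170/805 = 0.66033273
  South: (2370/27160)²·(1−231/2370)·276/231 = 0.0082110123
  → Var(ȳ_str) = 0.70697259.
Var(ȳ_srs) = (1 − 2905/27160)·3294/2905 = 1.0126258.
deff = 0.70697259 / 1.0126258 = 0.6982.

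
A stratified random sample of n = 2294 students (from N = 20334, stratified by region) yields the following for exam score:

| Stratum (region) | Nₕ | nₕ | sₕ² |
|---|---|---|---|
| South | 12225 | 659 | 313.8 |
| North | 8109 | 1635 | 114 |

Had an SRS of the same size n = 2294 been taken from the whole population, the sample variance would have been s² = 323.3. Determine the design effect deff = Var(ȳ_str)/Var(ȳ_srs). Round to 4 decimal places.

1.3732

Var(ȳ_str) = Σ Wₕ²(1−fₕ)sₕ²/nₕ with Wₕ = Nₕ/20334:
  South: (12225/20334)²·(1−659/12225)·313.8/659 = 0.16283732
  North: (8109/20334)²·(1−1635/8109)·114/1635 = 0.0088528163
  → Var(ȳ_str) = 0.17169014.
Var(ȳ_srs) = (1 − 2294/20334)·323.3/2294 = 0.12503339.
deff = 0.17169014 / 0.12503339 = 1.3732.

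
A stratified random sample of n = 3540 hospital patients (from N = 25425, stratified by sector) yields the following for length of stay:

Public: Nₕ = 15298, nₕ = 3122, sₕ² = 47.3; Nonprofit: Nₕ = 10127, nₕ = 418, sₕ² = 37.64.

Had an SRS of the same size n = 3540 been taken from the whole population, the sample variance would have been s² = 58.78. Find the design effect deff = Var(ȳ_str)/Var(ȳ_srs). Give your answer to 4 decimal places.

1.2637

Var(ȳ_str) = Σ Wₕ²(1−fₕ)sₕ²/nₕ with Wₕ = Nₕ/25425:
  Public: (15298/25425)²·(1−3122/15298)·47.3/3122 = 0.0043656168
  Nonprofit: (10127/25425)²·(1−418/10127)·37.64/418 = 0.013696409
  → Var(ȳ_str) = 0.018062026.
Var(ȳ_srs) = (1 − 3540/25425)·58.78/3540 = 0.014292622.
deff = 0.018062026 / 0.014292622 = 1.2637.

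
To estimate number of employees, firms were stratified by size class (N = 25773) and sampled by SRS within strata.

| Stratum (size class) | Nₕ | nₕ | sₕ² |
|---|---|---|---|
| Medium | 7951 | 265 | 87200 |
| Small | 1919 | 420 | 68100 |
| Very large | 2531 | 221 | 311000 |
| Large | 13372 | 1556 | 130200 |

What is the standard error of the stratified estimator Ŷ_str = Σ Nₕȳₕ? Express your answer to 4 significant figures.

205000

Var(Ŷ_str) = Σₕ Nₕ²(1 − fₕ)sₕ²/nₕ.
Medium: 7951²·(1 − 265/7951)·87200/265 = 2.0109105 × 10^10.
Small: 1919²·(1 − 420/1919)·68100/420 = 4.6641706 × 10^8.
Very large: 2531²·(1 − 221/2531)·311000/221 = 8.2275824 × 10^9.
Large: 13372²·(1 − 1556/13372)·130200/1556 = 1.322112 × 10^10.
Sum = 4.2024224 × 10^10.
SE = √(4.2024224 × 10^10) = 205000.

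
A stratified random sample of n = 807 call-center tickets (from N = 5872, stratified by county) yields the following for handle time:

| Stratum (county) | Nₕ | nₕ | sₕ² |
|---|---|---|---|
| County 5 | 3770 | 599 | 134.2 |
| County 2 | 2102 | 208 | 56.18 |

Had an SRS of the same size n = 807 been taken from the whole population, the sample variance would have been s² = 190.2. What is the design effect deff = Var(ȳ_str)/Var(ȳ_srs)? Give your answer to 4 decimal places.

Var(ȳ_str) = Σ Wₕ²(1−fₕ)sₕ²/nₕ with Wₕ = Nₕ/5872:
  County 5: (3770/5872)²·(1−599/3770)·134.2/599 = 0.077676776
  County 2: (2102/5872)²·(1−208/2102)·56.18/208 = 0.031185951
  → Var(ȳ_str) = 0.10886273.
Var(ȳ_srs) = (1 − 807/5872)·190.2/807 = 0.20329672.
deff = 0.10886273 / 0.20329672 = 0.5355.

0.5355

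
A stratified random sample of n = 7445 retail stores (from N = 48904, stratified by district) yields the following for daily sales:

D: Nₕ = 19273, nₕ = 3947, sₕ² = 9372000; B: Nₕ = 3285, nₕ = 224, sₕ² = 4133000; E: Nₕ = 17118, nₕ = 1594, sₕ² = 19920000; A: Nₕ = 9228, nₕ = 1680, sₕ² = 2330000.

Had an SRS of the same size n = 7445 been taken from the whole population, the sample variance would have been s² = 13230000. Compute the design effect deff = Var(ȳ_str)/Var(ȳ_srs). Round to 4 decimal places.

Var(ȳ_str) = Σ Wₕ²(1−fₕ)sₕ²/nₕ with Wₕ = Nₕ/48904:
  D: (19273/48904)²·(1−3947/19273)·9372000/3947 = 293.26115
  B: (3285/48904)²·(1−224/3285)·4133000/224 = 77.57599
  E: (17118/48904)²·(1−1594/17118)·19920000/1594 = 1388.5736
  A: (9228/48904)²·(1−1680/9228)·2330000/1680 = 40.392185
  → Var(ȳ_str) = 1799.8029.
Var(ȳ_srs) = (1 − 7445/48904)·13230000/7445 = 1506.5015.
deff = 1799.8029 / 1506.5015 = 1.1947.

1.1947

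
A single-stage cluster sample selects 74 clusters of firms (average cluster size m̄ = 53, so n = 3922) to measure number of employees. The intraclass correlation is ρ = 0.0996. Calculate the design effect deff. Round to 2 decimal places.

deff = 1 + (53 − 1)·0.0996 = 1 + 5.1792 = 6.1792.

6.18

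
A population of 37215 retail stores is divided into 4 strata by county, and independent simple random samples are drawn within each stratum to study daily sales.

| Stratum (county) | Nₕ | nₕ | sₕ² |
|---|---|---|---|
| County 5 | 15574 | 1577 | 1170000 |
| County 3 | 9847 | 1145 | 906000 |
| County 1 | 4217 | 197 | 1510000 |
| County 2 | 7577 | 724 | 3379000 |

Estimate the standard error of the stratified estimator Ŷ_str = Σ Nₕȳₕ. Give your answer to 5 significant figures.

Var(Ŷ_str) = Σₕ Nₕ²(1 − fₕ)sₕ²/nₕ.
County 5: 15574²·(1 − 1577/15574)·1170000/1577 = 1.6172952 × 10^11.
County 3: 9847²·(1 − 1145/9847)·906000/1145 = 6.7802503 × 10^10.
County 1: 4217²·(1 − 197/4217)·1510000/197 = 1.2993926 × 10^11.
County 2: 7577²·(1 − 724/7577)·3379000/724 = 2.4234142 × 10^11.
Sum = 6.018127 × 10^11.
SE = √(6.018127 × 10^11) = 775770.

775770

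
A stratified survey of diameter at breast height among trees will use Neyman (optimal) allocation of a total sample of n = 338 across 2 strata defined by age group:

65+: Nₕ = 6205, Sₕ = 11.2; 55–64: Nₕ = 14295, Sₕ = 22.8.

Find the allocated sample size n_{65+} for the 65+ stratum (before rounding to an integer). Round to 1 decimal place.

59.4

Neyman allocation: nₕ = n·NₕSₕ / Σⱼ NⱼSⱼ.
Σ NⱼSⱼ = 6205·11.2 + 14295·22.8 = 395422.
n_{65+} = 338·6205·11.2 / 395422 = 59.4.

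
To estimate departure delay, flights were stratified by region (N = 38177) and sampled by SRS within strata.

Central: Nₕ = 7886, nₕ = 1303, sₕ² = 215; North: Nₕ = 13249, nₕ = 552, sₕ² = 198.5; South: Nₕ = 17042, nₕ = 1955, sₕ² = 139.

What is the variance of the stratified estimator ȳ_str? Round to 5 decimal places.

Var(ȳ_str) = Σₕ Wₕ²(1 − fₕ)sₕ²/nₕ with Wₕ = Nₕ/N, N = 38177.
Central: Wₕ = 0.20656416; term = 0.20656416²·(1 − 0.16522952)·215/1303 = 0.0058772082.
North: Wₕ = 0.34704141; term = 0.34704141²·(1 − 0.04166352)·198.5/552 = 0.041505157.
South: Wₕ = 0.44639443; term = 0.44639443²·(1 − 0.11471658)·139/1955 = 0.012542609.
Sum = 0.059924974.

0.05992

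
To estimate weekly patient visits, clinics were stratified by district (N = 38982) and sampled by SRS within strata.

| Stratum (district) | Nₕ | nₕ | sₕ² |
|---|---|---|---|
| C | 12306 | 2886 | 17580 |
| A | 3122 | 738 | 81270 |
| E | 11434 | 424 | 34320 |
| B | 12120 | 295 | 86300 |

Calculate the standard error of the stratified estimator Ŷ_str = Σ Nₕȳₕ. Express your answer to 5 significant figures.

231610

Var(Ŷ_str) = Σₕ Nₕ²(1 − fₕ)sₕ²/nₕ.
C: 12306²·(1 − 2886/12306)·17580/2886 = 7.0613926 × 10^8.
A: 3122²·(1 − 738/3122)·81270/738 = 8.1962094 × 10^8.
E: 11434²·(1 − 424/11434)·34320/424 = 1.018983 × 10^10.
B: 12120²·(1 − 295/12120)·86300/295 = 4.192688 × 10^10.
Sum = 5.364247 × 10^10.
SE = √(5.364247 × 10^10) = 231610.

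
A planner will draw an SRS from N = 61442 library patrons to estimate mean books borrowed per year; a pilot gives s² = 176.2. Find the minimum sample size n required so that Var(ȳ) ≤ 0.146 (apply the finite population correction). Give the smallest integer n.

Without fpc, n₀ = s²/D = 176.2/0.146 = 1206.8493.
With fpc, (1 − n/N)·s²/n ≤ D requires n ≥ n₀/(1 + n₀/N) = 1206.8493/(1 + 1206.8493/61442) = 1183.6009.
Rounding up, n = 1184.

1184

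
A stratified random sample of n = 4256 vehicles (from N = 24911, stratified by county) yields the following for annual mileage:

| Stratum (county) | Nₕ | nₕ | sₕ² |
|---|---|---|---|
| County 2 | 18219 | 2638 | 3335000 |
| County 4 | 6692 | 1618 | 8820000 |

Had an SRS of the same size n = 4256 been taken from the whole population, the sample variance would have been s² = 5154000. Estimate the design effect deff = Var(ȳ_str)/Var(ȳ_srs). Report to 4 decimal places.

Var(ȳ_str) = Σ Wₕ²(1−fₕ)sₕ²/nₕ with Wₕ = Nₕ/24911:
  County 2: (18219/24911)²·(1−2638/18219)·3335000/2638 = 578.30718
  County 4: (6692/24911)²·(1−1618/6692)·8820000/1618 = 298.27314
  → Var(ȳ_str) = 876.58032.
Var(ȳ_srs) = (1 − 4256/24911)·5154000/4256 = 1004.0997.
deff = 876.58032 / 1004.0997 = 0.8730.

0.8730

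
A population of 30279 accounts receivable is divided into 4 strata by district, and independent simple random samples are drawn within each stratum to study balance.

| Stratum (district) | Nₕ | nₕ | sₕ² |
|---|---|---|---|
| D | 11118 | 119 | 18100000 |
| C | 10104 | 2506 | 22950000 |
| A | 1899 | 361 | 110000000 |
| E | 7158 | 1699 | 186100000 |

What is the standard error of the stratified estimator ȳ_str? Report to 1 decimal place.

Var(ȳ_str) = Σₕ Wₕ²(1 − fₕ)sₕ²/nₕ with Wₕ = Nₕ/N, N = 30279.
D: Wₕ = 0.36718518; term = 0.36718518²·(1 − 0.01070336)·18100000/119 = 20287.495.
C: Wₕ = 0.33369662; term = 0.33369662²·(1 − 0.24802059)·22950000/2506 = 766.85136.
A: Wₕ = 0.06271673; term = 0.06271673²·(1 − 0.19010005)·110000000/361 = 970.69709.
E: Wₕ = 0.23640147; term = 0.23640147²·(1 − 0.23735680)·186100000/1699 = 4668.4717.
Sum = 26693.515.
SE = √(26693.515) = 163.4.

163.4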